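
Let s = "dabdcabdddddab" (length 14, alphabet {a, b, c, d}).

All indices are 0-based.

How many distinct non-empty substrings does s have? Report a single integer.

83

rank→(start, suffix):
  0 → (12, 'ab')
  1 → (1, 'abdcabdddddab')
  2 → (5, 'abdddddab')
  3 → (13, 'b')
  4 → (2, 'bdcabdddddab')
  5 → (6, 'bdddddab')
  6 → (4, 'cabdddddab')
  7 → (11, 'dab')
  8 → (0, 'dabdcabdddddab')
  9 → (3, 'dcabdddddab')
  10 → (10, 'ddab')
  11 → (9, 'dddab')
  12 → (8, 'ddddab')
  13 → (7, 'dddddab')

SA = [12, 1, 5, 13, 2, 6, 4, 11, 0, 3, 10, 9, 8, 7]
[i] adj suffixes → lcp
  [1] 12/1 → 2 ('ab')
  [2] 1/5 → 3 ('abd')
  [3] 5/13 → 0 ('')
  [4] 13/2 → 1 ('b')
  [5] 2/6 → 2 ('bd')
  [6] 6/4 → 0 ('')
  [7] 4/11 → 0 ('')
  [8] 11/0 → 3 ('dab')
  [9] 0/3 → 1 ('d')
  [10] 3/10 → 1 ('d')
  [11] 10/9 → 2 ('dd')
  [12] 9/8 → 3 ('ddd')
  [13] 8/7 → 4 ('dddd')

n(n+1)/2 = 14·15/2 = 105
Σ LCP = 0 + 2 + 3 + 0 + 1 + 2 + 0 + 0 + 3 + 1 + 1 + 2 + 3 + 4 = 22
distinct = 105 − 22 = 83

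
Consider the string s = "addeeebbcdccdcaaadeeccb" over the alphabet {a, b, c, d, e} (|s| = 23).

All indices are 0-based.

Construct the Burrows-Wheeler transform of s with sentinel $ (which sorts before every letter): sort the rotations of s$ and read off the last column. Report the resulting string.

bca$acebdcedcbccaadeeedd

rank  rotation                  last
    0  $addeeebbcdccdcaaadeeccb  b
    1  aaadeeccb$addeeebbcdccdc  c
    2  aadeeccb$addeeebbcdccdca  a
    3  addeeebbcdccdcaaadeeccb$  $
    4  adeeccb$addeeebbcdccdcaa  a
    5  b$addeeebbcdccdcaaadeecc  c
    6  bbcdccdcaaadeeccb$addeee  e
    7  bcdccdcaaadeeccb$addeeeb  b
    8  caaadeeccb$addeeebbcdccd  d
    9  cb$addeeebbcdccdcaaadeec  c
   10  ccb$addeeebbcdccdcaaadee  e
   11  ccdcaaadeeccb$addeeebbcd  d
   12  cdcaaadeeccb$addeeebbcdc  c
   13  cdccdcaaadeeccb$addeeebb  b
   14  dcaaadeeccb$addeeebbcdcc  c
   15  dccdcaaadeeccb$addeeebbc  c
   16  ddeeebbcdccdcaaadeeccb$a  a
   17  deeccb$addeeebbcdccdcaaa  a
   18  deeebbcdccdcaaadeeccb$ad  d
   19  ebbcdccdcaaadeeccb$addee  e
   20  eccb$addeeebbcdccdcaaade  e
   21  eebbcdccdcaaadeeccb$adde  e
   22  eeccb$addeeebbcdccdcaaad  d
   23  eeebbcdccdcaaadeeccb$add  d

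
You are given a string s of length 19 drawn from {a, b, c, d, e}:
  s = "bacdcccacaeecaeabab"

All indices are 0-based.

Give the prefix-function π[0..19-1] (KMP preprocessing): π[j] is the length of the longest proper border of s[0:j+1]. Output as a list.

π[0] = 0
j=1 s[j]='a': π[1]=0 (border '')
j=2 s[j]='c': π[2]=0 (border '')
j=3 s[j]='d': π[3]=0 (border '')
j=4 s[j]='c': π[4]=0 (border '')
j=5 s[j]='c': π[5]=0 (border '')
j=6 s[j]='c': π[6]=0 (border '')
j=7 s[j]='a': π[7]=0 (border '')
j=8 s[j]='c': π[8]=0 (border '')
j=9 s[j]='a': π[9]=0 (border '')
j=10 s[j]='e': π[10]=0 (border '')
j=11 s[j]='e': π[11]=0 (border '')
j=12 s[j]='c': π[12]=0 (border '')
j=13 s[j]='a': π[13]=0 (border '')
j=14 s[j]='e': π[14]=0 (border '')
j=15 s[j]='a': π[15]=0 (border '')
j=16 s[j]='b': π[16]=1 (border 'b')
j=17 s[j]='a': π[17]=2 (border 'ba')
j=18 s[j]='b': k: 2→0; π[18]=1 (border 'b')

[0, 0, 0, 0, 0, 0, 0, 0, 0, 0, 0, 0, 0, 0, 0, 0, 1, 2, 1]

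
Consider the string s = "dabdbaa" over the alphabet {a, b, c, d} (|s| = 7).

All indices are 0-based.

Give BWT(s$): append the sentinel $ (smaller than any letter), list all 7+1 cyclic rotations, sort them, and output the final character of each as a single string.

aabdda$b

rank  rotation  last
    0  $dabdbaa  a
    1  a$dabdba  a
    2  aa$dabdb  b
    3  abdbaa$d  d
    4  baa$dabd  d
    5  bdbaa$da  a
    6  dabdbaa$  $
    7  dbaa$dab  b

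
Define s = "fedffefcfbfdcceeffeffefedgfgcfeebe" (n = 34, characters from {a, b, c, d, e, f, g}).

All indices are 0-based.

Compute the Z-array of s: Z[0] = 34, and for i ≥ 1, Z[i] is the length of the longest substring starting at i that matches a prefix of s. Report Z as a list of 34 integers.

Z[0]=34
i=1: i≥r, start 0; Z[1]=0
i=2: i≥r, start 0; Z[2]=0
i=3: i≥r, start 0; Z[3]=1 grow→box=[3,4)
i=4: i≥r, start 0; Z[4]=2 grow→box=[4,6)
i=5: min(r-i=1, Z[1]=0)=0; Z[5]=0
i=6: i≥r, start 0; Z[6]=1 grow→box=[6,7)
i=7: i≥r, start 0; Z[7]=0
i=8: i≥r, start 0; Z[8]=1 grow→box=[8,9)
i=9: i≥r, start 0; Z[9]=0
i=10: i≥r, start 0; Z[10]=1 grow→box=[10,11)
i=11: i≥r, start 0; Z[11]=0
i=12: i≥r, start 0; Z[12]=0
i=13: i≥r, start 0; Z[13]=0
i=14: i≥r, start 0; Z[14]=0
i=15: i≥r, start 0; Z[15]=0
i=16: i≥r, start 0; Z[16]=1 grow→box=[16,17)
i=17: i≥r, start 0; Z[17]=2 grow→box=[17,19)
i=18: min(r-i=1, Z[1]=0)=0; Z[18]=0
i=19: i≥r, start 0; Z[19]=1 grow→box=[19,20)
i=20: i≥r, start 0; Z[20]=2 grow→box=[20,22)
i=21: min(r-i=1, Z[1]=0)=0; Z[21]=0
i=22: i≥r, start 0; Z[22]=3 grow→box=[22,25)
i=23: min(r-i=2, Z[1]=0)=0; Z[23]=0
i=24: min(r-i=1, Z[2]=0)=0; Z[24]=0
i=25: i≥r, start 0; Z[25]=0
i=26: i≥r, start 0; Z[26]=1 grow→box=[26,27)
i=27: i≥r, start 0; Z[27]=0
i=28: i≥r, start 0; Z[28]=0
i=29: i≥r, start 0; Z[29]=2 grow→box=[29,31)
i=30: min(r-i=1, Z[1]=0)=0; Z[30]=0
i=31: i≥r, start 0; Z[31]=0
i=32: i≥r, start 0; Z[32]=0
i=33: i≥r, start 0; Z[33]=0

[34, 0, 0, 1, 2, 0, 1, 0, 1, 0, 1, 0, 0, 0, 0, 0, 1, 2, 0, 1, 2, 0, 3, 0, 0, 0, 1, 0, 0, 2, 0, 0, 0, 0]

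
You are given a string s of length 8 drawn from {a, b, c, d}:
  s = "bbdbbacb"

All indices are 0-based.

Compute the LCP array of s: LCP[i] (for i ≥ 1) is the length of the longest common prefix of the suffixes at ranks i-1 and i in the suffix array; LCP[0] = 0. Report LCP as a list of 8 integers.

[0, 0, 1, 1, 2, 1, 0, 0]

rank→(start, suffix):
  0 → (5, 'acb')
  1 → (7, 'b')
  2 → (4, 'bacb')
  3 → (3, 'bbacb')
  4 → (0, 'bbdbbacb')
  5 → (1, 'bdbbacb')
  6 → (6, 'cb')
  7 → (2, 'dbbacb')

SA = [5, 7, 4, 3, 0, 1, 6, 2]
[i] adj suffixes → lcp
  [1] 5/7 → 0 ('')
  [2] 7/4 → 1 ('b')
  [3] 4/3 → 1 ('b')
  [4] 3/0 → 2 ('bb')
  [5] 0/1 → 1 ('b')
  [6] 1/6 → 0 ('')
  [7] 6/2 → 0 ('')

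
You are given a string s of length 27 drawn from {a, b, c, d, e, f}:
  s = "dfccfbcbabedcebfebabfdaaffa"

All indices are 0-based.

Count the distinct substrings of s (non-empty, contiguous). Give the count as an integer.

352

sorted suffixes:
  #0 SA[0]=26  'a'
  #1 SA[1]=22  'aaffa'
  #2 SA[2]=8  'abedcebfebabfdaaffa'
  #3 SA[3]=18  'abfdaaffa'
  #4 SA[4]=23  'affa'
  #5 SA[5]=7  'babedcebfebabfdaaffa'
  #6 SA[6]=17  'babfdaaffa'
  #7 SA[7]=5  'bcbabedcebfebabfdaaffa'
  #8 SA[8]=9  'bedcebfebabfdaaffa'
  #9 SA[9]=19  'bfdaaffa'
  #10 SA[10]=14  'bfebabfdaaffa'
  #11 SA[11]=6  'cbabedcebfebabfdaaffa'
  #12 SA[12]=2  'ccfbcbabedcebfebabfdaaffa'
  #13 SA[13]=12  'cebfebabfdaaffa'
  #14 SA[14]=3  'cfbcbabedcebfebabfdaaffa'
  #15 SA[15]=21  'daaffa'
  #16 SA[16]=11  'dcebfebabfdaaffa'
  #17 SA[17]=0  'dfccfbcbabedcebfebabfdaaffa'
  #18 SA[18]=16  'ebabfdaaffa'
  #19 SA[19]=13  'ebfebabfdaaffa'
  #20 SA[20]=10  'edcebfebabfdaaffa'
  #21 SA[21]=25  'fa'
  #22 SA[22]=4  'fbcbabedcebfebabfdaaffa'
  #23 SA[23]=1  'fccfbcbabedcebfebabfdaaffa'
  #24 SA[24]=20  'fdaaffa'
  #25 SA[25]=15  'febabfdaaffa'
  #26 SA[26]=24  'ffa'

SA = [26, 22, 8, 18, 23, 7, 17, 5, 9, 19, 14, 6, 2, 12, 3, 21, 11, 0, 16, 13, 10, 25, 4, 1, 20, 15, 24]
rank  pair      lcp
   1  s[26:],s[22:]  1  'a'
   2  s[22:],s[8:]  1  'a'
   3  s[8:],s[18:]  2  'ab'
   4  s[18:],s[23:]  1  'a'
   5  s[23:],s[7:]  0  ''
   6  s[7:],s[17:]  3  'bab'
   7  s[17:],s[5:]  1  'b'
   8  s[5:],s[9:]  1  'b'
   9  s[9:],s[19:]  1  'b'
  10  s[19:],s[14:]  2  'bf'
  11  s[14:],s[6:]  0  ''
  12  s[6:],s[2:]  1  'c'
  13  s[2:],s[12:]  1  'c'
  14  s[12:],s[3:]  1  'c'
  15  s[3:],s[21:]  0  ''
  16  s[21:],s[11:]  1  'd'
  17  s[11:],s[0:]  1  'd'
  18  s[0:],s[16:]  0  ''
  19  s[16:],s[13:]  2  'eb'
  20  s[13:],s[10:]  1  'e'
  21  s[10:],s[25:]  0  ''
  22  s[25:],s[4:]  1  'f'
  23  s[4:],s[1:]  1  'f'
  24  s[1:],s[20:]  1  'f'
  25  s[20:],s[15:]  1  'f'
  26  s[15:],s[24:]  1  'f'

n(n+1)/2 = 27·28/2 = 378
Σ LCP = 0 + 1 + 1 + 2 + 1 + 0 + 3 + 1 + 1 + 1 + 2 + 0 + 1 + 1 + 1 + 0 + 1 + 1 + 0 + 2 + 1 + 0 + 1 + 1 + 1 + 1 + 1 = 26
distinct = 378 − 26 = 352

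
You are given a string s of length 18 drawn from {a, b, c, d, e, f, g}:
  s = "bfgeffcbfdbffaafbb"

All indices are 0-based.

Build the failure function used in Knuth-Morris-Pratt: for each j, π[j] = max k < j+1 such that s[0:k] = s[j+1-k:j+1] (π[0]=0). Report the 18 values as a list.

π[0] = 0
j=1 s[j]='f': π[1]=0 (border '')
j=2 s[j]='g': π[2]=0 (border '')
j=3 s[j]='e': π[3]=0 (border '')
j=4 s[j]='f': π[4]=0 (border '')
j=5 s[j]='f': π[5]=0 (border '')
j=6 s[j]='c': π[6]=0 (border '')
j=7 s[j]='b': π[7]=1 (border 'b')
j=8 s[j]='f': π[8]=2 (border 'bf')
j=9 s[j]='d': k: 2→0; π[9]=0 (border '')
j=10 s[j]='b': π[10]=1 (border 'b')
j=11 s[j]='f': π[11]=2 (border 'bf')
j=12 s[j]='f': k: 2→0; π[12]=0 (border '')
j=13 s[j]='a': π[13]=0 (border '')
j=14 s[j]='a': π[14]=0 (border '')
j=15 s[j]='f': π[15]=0 (border '')
j=16 s[j]='b': π[16]=1 (border 'b')
j=17 s[j]='b': k: 1→0; π[17]=1 (border 'b')

[0, 0, 0, 0, 0, 0, 0, 1, 2, 0, 1, 2, 0, 0, 0, 0, 1, 1]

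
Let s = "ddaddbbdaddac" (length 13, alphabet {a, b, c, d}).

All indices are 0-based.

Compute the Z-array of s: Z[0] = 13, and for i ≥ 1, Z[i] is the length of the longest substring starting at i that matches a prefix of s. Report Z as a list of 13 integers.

Z[0]=13
i=1: fresh scan; Z[1]=1 scan→box=[1,2)
i=2: fresh scan; Z[2]=0
i=3: fresh scan; Z[3]=2 scan→box=[3,5)
i=4: min(r-i=1, Z[1]=1)=1; Z[4]=1
i=5: fresh scan; Z[5]=0
i=6: fresh scan; Z[6]=0
i=7: fresh scan; Z[7]=1 scan→box=[7,8)
i=8: fresh scan; Z[8]=0
i=9: fresh scan; Z[9]=3 scan→box=[9,12)
i=10: min(r-i=2, Z[1]=1)=1; Z[10]=1
i=11: min(r-i=1, Z[2]=0)=0; Z[11]=0
i=12: fresh scan; Z[12]=0

[13, 1, 0, 2, 1, 0, 0, 1, 0, 3, 1, 0, 0]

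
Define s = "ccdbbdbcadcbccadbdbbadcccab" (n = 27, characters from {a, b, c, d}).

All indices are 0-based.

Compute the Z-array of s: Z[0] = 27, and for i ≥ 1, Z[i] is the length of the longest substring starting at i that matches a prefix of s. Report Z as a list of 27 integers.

[27, 1, 0, 0, 0, 0, 0, 1, 0, 0, 1, 0, 2, 1, 0, 0, 0, 0, 0, 0, 0, 0, 2, 2, 1, 0, 0]

Z[0]=27
i=1: fresh scan; Z[1]=1 scan→box=[1,2)
i=2: fresh scan; Z[2]=0
i=3: fresh scan; Z[3]=0
i=4: fresh scan; Z[4]=0
i=5: fresh scan; Z[5]=0
i=6: fresh scan; Z[6]=0
i=7: fresh scan; Z[7]=1 scan→box=[7,8)
i=8: fresh scan; Z[8]=0
i=9: fresh scan; Z[9]=0
i=10: fresh scan; Z[10]=1 scan→box=[10,11)
i=11: fresh scan; Z[11]=0
i=12: fresh scan; Z[12]=2 scan→box=[12,14)
i=13: min(r-i=1, Z[1]=1)=1; Z[13]=1
i=14: fresh scan; Z[14]=0
i=15: fresh scan; Z[15]=0
i=16: fresh scan; Z[16]=0
i=17: fresh scan; Z[17]=0
i=18: fresh scan; Z[18]=0
i=19: fresh scan; Z[19]=0
i=20: fresh scan; Z[20]=0
i=21: fresh scan; Z[21]=0
i=22: fresh scan; Z[22]=2 scan→box=[22,24)
i=23: min(r-i=1, Z[1]=1)=1; Z[23]=2 scan→box=[23,25)
i=24: min(r-i=1, Z[1]=1)=1; Z[24]=1
i=25: fresh scan; Z[25]=0
i=26: fresh scan; Z[26]=0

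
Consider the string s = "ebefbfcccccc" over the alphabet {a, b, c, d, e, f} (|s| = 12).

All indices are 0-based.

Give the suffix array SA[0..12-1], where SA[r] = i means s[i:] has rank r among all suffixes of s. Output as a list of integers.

[1, 4, 11, 10, 9, 8, 7, 6, 0, 2, 3, 5]

sorted suffixes:
  #0 SA[0]=1  'befbfcccccc'
  #1 SA[1]=4  'bfcccccc'
  #2 SA[2]=11  'c'
  #3 SA[3]=10  'cc'
  #4 SA[4]=9  'ccc'
  #5 SA[5]=8  'cccc'
  #6 SA[6]=7  'ccccc'
  #7 SA[7]=6  'cccccc'
  #8 SA[8]=0  'ebefbfcccccc'
  #9 SA[9]=2  'efbfcccccc'
  #10 SA[10]=3  'fbfcccccc'
  #11 SA[11]=5  'fcccccc'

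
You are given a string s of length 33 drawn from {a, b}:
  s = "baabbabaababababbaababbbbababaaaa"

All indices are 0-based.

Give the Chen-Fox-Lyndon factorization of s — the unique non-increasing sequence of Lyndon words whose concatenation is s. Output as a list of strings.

emit factor 1: 'b' (i=0, period=1)
emit factor 2: 'aabbab' (i=1, period=6)
emit factor 3: 'aababababbaababbbbabab' (i=7, period=22)
emit factor 4: 'a' (i=29, period=1)
emit factor 5: 'a' (i=30, period=1)
emit factor 6: 'a' (i=31, period=1)
emit factor 7: 'a' (i=32, period=1)

["b", "aabbab", "aababababbaababbbbabab", "a", "a", "a", "a"]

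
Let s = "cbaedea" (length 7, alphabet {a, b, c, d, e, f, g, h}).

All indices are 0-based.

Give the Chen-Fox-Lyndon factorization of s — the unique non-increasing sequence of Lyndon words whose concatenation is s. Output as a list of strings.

["c", "b", "aede", "a"]

emit factor 1: 'c' (i=0, period=1)
emit factor 2: 'b' (i=1, period=1)
emit factor 3: 'aede' (i=2, period=4)
emit factor 4: 'a' (i=6, period=1)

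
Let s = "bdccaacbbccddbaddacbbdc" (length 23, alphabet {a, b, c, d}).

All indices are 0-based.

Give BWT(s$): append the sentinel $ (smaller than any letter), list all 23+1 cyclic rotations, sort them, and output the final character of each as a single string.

ccadbdccbb$dcaadbcddbbac

rank  rotation                  last
    0  $bdccaacbbccddbaddacbbdc  c
    1  aacbbccddbaddacbbdc$bdcc  c
    2  acbbccddbaddacbbdc$bdcca  a
    3  acbbdc$bdccaacbbccddbadd  d
    4  addacbbdc$bdccaacbbccddb  b
    5  baddacbbdc$bdccaacbbccdd  d
    6  bbccddbaddacbbdc$bdccaac  c
    7  bbdc$bdccaacbbccddbaddac  c
    8  bccddbaddacbbdc$bdccaacb  b
    9  bdc$bdccaacbbccddbaddacb  b
   10  bdccaacbbccddbaddacbbdc$  $
   11  c$bdccaacbbccddbaddacbbd  d
   12  caacbbccddbaddacbbdc$bdc  c
   13  cbbccddbaddacbbdc$bdccaa  a
   14  cbbdc$bdccaacbbccddbadda  a
   15  ccaacbbccddbaddacbbdc$bd  d
   16  ccddbaddacbbdc$bdccaacbb  b
   17  cddbaddacbbdc$bdccaacbbc  c
   18  dacbbdc$bdccaacbbccddbad  d
   19  dbaddacbbdc$bdccaacbbccd  d
   20  dc$bdccaacbbccddbaddacbb  b
   21  dccaacbbccddbaddacbbdc$b  b
   22  ddacbbdc$bdccaacbbccddba  a
   23  ddbaddacbbdc$bdccaacbbcc  c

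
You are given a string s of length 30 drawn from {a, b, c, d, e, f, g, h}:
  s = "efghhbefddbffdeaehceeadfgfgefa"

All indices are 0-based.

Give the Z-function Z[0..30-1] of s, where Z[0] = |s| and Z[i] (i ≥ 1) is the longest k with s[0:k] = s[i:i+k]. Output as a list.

[30, 0, 0, 0, 0, 0, 2, 0, 0, 0, 0, 0, 0, 0, 1, 0, 1, 0, 0, 1, 1, 0, 0, 0, 0, 0, 0, 2, 0, 0]

Z[0]=30
i=1: fresh scan; Z[1]=0
i=2: fresh scan; Z[2]=0
i=3: fresh scan; Z[3]=0
i=4: fresh scan; Z[4]=0
i=5: fresh scan; Z[5]=0
i=6: fresh scan; Z[6]=2 scan→box=[6,8)
i=7: min(r-i=1, Z[1]=0)=0; Z[7]=0
i=8: fresh scan; Z[8]=0
i=9: fresh scan; Z[9]=0
i=10: fresh scan; Z[10]=0
i=11: fresh scan; Z[11]=0
i=12: fresh scan; Z[12]=0
i=13: fresh scan; Z[13]=0
i=14: fresh scan; Z[14]=1 scan→box=[14,15)
i=15: fresh scan; Z[15]=0
i=16: fresh scan; Z[16]=1 scan→box=[16,17)
i=17: fresh scan; Z[17]=0
i=18: fresh scan; Z[18]=0
i=19: fresh scan; Z[19]=1 scan→box=[19,20)
i=20: fresh scan; Z[20]=1 scan→box=[20,21)
i=21: fresh scan; Z[21]=0
i=22: fresh scan; Z[22]=0
i=23: fresh scan; Z[23]=0
i=24: fresh scan; Z[24]=0
i=25: fresh scan; Z[25]=0
i=26: fresh scan; Z[26]=0
i=27: fresh scan; Z[27]=2 scan→box=[27,29)
i=28: min(r-i=1, Z[1]=0)=0; Z[28]=0
i=29: fresh scan; Z[29]=0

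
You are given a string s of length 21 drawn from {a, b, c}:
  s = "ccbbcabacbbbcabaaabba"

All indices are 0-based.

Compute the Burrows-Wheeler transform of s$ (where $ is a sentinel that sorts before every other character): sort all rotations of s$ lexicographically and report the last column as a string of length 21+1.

rank  rotation                last
    0  $ccbbcabacbbbcabaaabba  a
    1  a$ccbbcabacbbbcabaaabb  b
    2  aaabba$ccbbcabacbbbcab  b
    3  aabba$ccbbcabacbbbcaba  a
    4  abaaabba$ccbbcabacbbbc  c
    5  abacbbbcabaaabba$ccbbc  c
    6  abba$ccbbcabacbbbcabaa  a
    7  acbbbcabaaabba$ccbbcab  b
    8  ba$ccbbcabacbbbcabaaab  b
    9  baaabba$ccbbcabacbbbca  a
   10  bacbbbcabaaabba$ccbbca  a
   11  bba$ccbbcabacbbbcabaaa  a
   12  bbbcabaaabba$ccbbcabac  c
   13  bbcabaaabba$ccbbcabacb  b
   14  bbcabacbbbcabaaabba$cc  c
   15  bcabaaabba$ccbbcabacbb  b
   16  bcabacbbbcabaaabba$ccb  b
   17  cabaaabba$ccbbcabacbbb  b
   18  cabacbbbcabaaabba$ccbb  b
   19  cbbbcabaaabba$ccbbcaba  a
   20  cbbcabacbbbcabaaabba$c  c
   21  ccbbcabacbbbcabaaabba$  $

abbaccabbaaacbcbbbbac$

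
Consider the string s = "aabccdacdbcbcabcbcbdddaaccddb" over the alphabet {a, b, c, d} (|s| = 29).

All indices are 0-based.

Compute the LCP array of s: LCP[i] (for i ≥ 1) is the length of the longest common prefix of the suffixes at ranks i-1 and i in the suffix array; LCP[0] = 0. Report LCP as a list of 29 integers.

[0, 2, 1, 3, 1, 2, 0, 1, 2, 4, 3, 2, 1, 0, 1, 3, 2, 1, 3, 1, 2, 2, 0, 2, 1, 2, 1, 2, 2]

rank | idx | suffix
   0 |   0 | aabccdacdbcbcabcbcbdddaaccddb
   1 |  22 | aaccddb
   2 |  13 | abcbcbdddaaccddb
   3 |   1 | abccdacdbcbcabcbcbdddaaccddb
   4 |  23 | accddb
   5 |   6 | acdbcbcabcbcbdddaaccddb
   6 |  28 | b
   7 |  11 | bcabcbcbdddaaccddb
   8 |   9 | bcbcabcbcbdddaaccddb
   9 |  14 | bcbcbdddaaccddb
  10 |  16 | bcbdddaaccddb
  11 |   2 | bccdacdbcbcabcbcbdddaaccddb
  12 |  18 | bdddaaccddb
  13 |  12 | cabcbcbdddaaccddb
  14 |  10 | cbcabcbcbdddaaccddb
  15 |  15 | cbcbdddaaccddb
  16 |  17 | cbdddaaccddb
  17 |   3 | ccdacdbcbcabcbcbdddaaccddb
  18 |  24 | ccddb
  19 |   4 | cdacdbcbcabcbcbdddaaccddb
  20 |   7 | cdbcbcabcbcbdddaaccddb
  21 |  25 | cddb
  22 |  21 | daaccddb
  23 |   5 | dacdbcbcabcbcbdddaaccddb
  24 |  27 | db
  25 |   8 | dbcbcabcbcbdddaaccddb
  26 |  20 | ddaaccddb
  27 |  26 | ddb
  28 |  19 | dddaaccddb

SA = [0, 22, 13, 1, 23, 6, 28, 11, 9, 14, 16, 2, 18, 12, 10, 15, 17, 3, 24, 4, 7, 25, 21, 5, 27, 8, 20, 26, 19]
rank  pair      lcp
   1  s[0:],s[22:]  2  'aa'
   2  s[22:],s[13:]  1  'a'
   3  s[13:],s[1:]  3  'abc'
   4  s[1:],s[23:]  1  'a'
   5  s[23:],s[6:]  2  'ac'
   6  s[6:],s[28:]  0  ''
   7  s[28:],s[11:]  1  'b'
   8  s[11:],s[9:]  2  'bc'
   9  s[9:],s[14:]  4  'bcbc'
  10  s[14:],s[16:]  3  'bcb'
  11  s[16:],s[2:]  2  'bc'
  12  s[2:],s[18:]  1  'b'
  13  s[18:],s[12:]  0  ''
  14  s[12:],s[10:]  1  'c'
  15  s[10:],s[15:]  3  'cbc'
  16  s[15:],s[17:]  2  'cb'
  17  s[17:],s[3:]  1  'c'
  18  s[3:],s[24:]  3  'ccd'
  19  s[24:],s[4:]  1  'c'
  20  s[4:],s[7:]  2  'cd'
  21  s[7:],s[25:]  2  'cd'
  22  s[25:],s[21:]  0  ''
  23  s[21:],s[5:]  2  'da'
  24  s[5:],s[27:]  1  'd'
  25  s[27:],s[8:]  2  'db'
  26  s[8:],s[20:]  1  'd'
  27  s[20:],s[26:]  2  'dd'
  28  s[26:],s[19:]  2  'dd'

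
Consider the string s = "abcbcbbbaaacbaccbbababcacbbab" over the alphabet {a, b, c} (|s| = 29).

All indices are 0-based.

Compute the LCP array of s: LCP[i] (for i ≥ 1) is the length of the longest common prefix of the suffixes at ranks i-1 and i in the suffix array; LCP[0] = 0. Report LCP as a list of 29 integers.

[0, 2, 1, 2, 2, 3, 1, 3, 2, 0, 1, 2, 3, 3, 2, 1, 3, 4, 2, 1, 2, 3, 0, 1, 2, 5, 3, 2, 1]

rank | idx | suffix
   0 |   8 | aaacbaccbbababcacbbab
   1 |   9 | aacbaccbbababcacbbab
   2 |  27 | ab
   3 |  18 | ababcacbbab
   4 |  20 | abcacbbab
   5 |   0 | abcbcbbbaaacbaccbbababcacbbab
   6 |  10 | acbaccbbababcacbbab
   7 |  23 | acbbab
   8 |  13 | accbbababcacbbab
   9 |  28 | b
  10 |   7 | baaacbaccbbababcacbbab
  11 |  26 | bab
  12 |  17 | bababcacbbab
  13 |  19 | babcacbbab
  14 |  12 | baccbbababcacbbab
  15 |   6 | bbaaacbaccbbababcacbbab
  16 |  25 | bbab
  17 |  16 | bbababcacbbab
  18 |   5 | bbbaaacbaccbbababcacbbab
  19 |  21 | bcacbbab
  20 |   3 | bcbbbaaacbaccbbababcacbbab
  21 |   1 | bcbcbbbaaacbaccbbababcacbbab
  22 |  22 | cacbbab
  23 |  11 | cbaccbbababcacbbab
  24 |  24 | cbbab
  25 |  15 | cbbababcacbbab
  26 |   4 | cbbbaaacbaccbbababcacbbab
  27 |   2 | cbcbbbaaacbaccbbababcacbbab
  28 |  14 | ccbbababcacbbab

SA = [8, 9, 27, 18, 20, 0, 10, 23, 13, 28, 7, 26, 17, 19, 12, 6, 25, 16, 5, 21, 3, 1, 22, 11, 24, 15, 4, 2, 14]
rank  pair      lcp
   1  s[8:],s[9:]  2  'aa'
   2  s[9:],s[27:]  1  'a'
   3  s[27:],s[18:]  2  'ab'
   4  s[18:],s[20:]  2  'ab'
   5  s[20:],s[0:]  3  'abc'
   6  s[0:],s[10:]  1  'a'
   7  s[10:],s[23:]  3  'acb'
   8  s[23:],s[13:]  2  'ac'
   9  s[13:],s[28:]  0  ''
  10  s[28:],s[7:]  1  'b'
  11  s[7:],s[26:]  2  'ba'
  12  s[26:],s[17:]  3  'bab'
  13  s[17:],s[19:]  3  'bab'
  14  s[19:],s[12:]  2  'ba'
  15  s[12:],s[6:]  1  'b'
  16  s[6:],s[25:]  3  'bba'
  17  s[25:],s[16:]  4  'bbab'
  18  s[16:],s[5:]  2  'bb'
  19  s[5:],s[21:]  1  'b'
  20  s[21:],s[3:]  2  'bc'
  21  s[3:],s[1:]  3  'bcb'
  22  s[1:],s[22:]  0  ''
  23  s[22:],s[11:]  1  'c'
  24  s[11:],s[24:]  2  'cb'
  25  s[24:],s[15:]  5  'cbbab'
  26  s[15:],s[4:]  3  'cbb'
  27  s[4:],s[2:]  2  'cb'
  28  s[2:],s[14:]  1  'c'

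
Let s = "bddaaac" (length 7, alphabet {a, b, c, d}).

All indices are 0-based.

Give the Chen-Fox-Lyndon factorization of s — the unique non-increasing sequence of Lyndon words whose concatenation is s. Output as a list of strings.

emit factor 1: 'bdd' (i=0, period=3)
emit factor 2: 'aaac' (i=3, period=4)

["bdd", "aaac"]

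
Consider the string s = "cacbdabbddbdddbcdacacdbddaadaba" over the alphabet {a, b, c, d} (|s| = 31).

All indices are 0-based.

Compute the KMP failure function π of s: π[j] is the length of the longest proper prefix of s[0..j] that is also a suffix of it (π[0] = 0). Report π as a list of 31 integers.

[0, 0, 1, 0, 0, 0, 0, 0, 0, 0, 0, 0, 0, 0, 0, 1, 0, 0, 1, 2, 3, 0, 0, 0, 0, 0, 0, 0, 0, 0, 0]

π[0] = 0
j=1 s[j]='a': π[1]=0 (border '')
j=2 s[j]='c': π[2]=1 (border 'c')
j=3 s[j]='b': k: 1→0; π[3]=0 (border '')
j=4 s[j]='d': π[4]=0 (border '')
j=5 s[j]='a': π[5]=0 (border '')
j=6 s[j]='b': π[6]=0 (border '')
j=7 s[j]='b': π[7]=0 (border '')
j=8 s[j]='d': π[8]=0 (border '')
j=9 s[j]='d': π[9]=0 (border '')
j=10 s[j]='b': π[10]=0 (border '')
j=11 s[j]='d': π[11]=0 (border '')
j=12 s[j]='d': π[12]=0 (border '')
j=13 s[j]='d': π[13]=0 (border '')
j=14 s[j]='b': π[14]=0 (border '')
j=15 s[j]='c': π[15]=1 (border 'c')
j=16 s[j]='d': k: 1→0; π[16]=0 (border '')
j=17 s[j]='a': π[17]=0 (border '')
j=18 s[j]='c': π[18]=1 (border 'c')
j=19 s[j]='a': π[19]=2 (border 'ca')
j=20 s[j]='c': π[20]=3 (border 'cac')
j=21 s[j]='d': k: 3→1→0; π[21]=0 (border '')
j=22 s[j]='b': π[22]=0 (border '')
j=23 s[j]='d': π[23]=0 (border '')
j=24 s[j]='d': π[24]=0 (border '')
j=25 s[j]='a': π[25]=0 (border '')
j=26 s[j]='a': π[26]=0 (border '')
j=27 s[j]='d': π[27]=0 (border '')
j=28 s[j]='a': π[28]=0 (border '')
j=29 s[j]='b': π[29]=0 (border '')
j=30 s[j]='a': π[30]=0 (border '')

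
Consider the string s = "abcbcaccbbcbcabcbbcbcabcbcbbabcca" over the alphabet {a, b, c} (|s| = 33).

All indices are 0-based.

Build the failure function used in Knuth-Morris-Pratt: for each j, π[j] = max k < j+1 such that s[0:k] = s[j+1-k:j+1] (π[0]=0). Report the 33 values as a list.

[0, 0, 0, 0, 0, 1, 0, 0, 0, 0, 0, 0, 0, 1, 2, 3, 4, 0, 0, 0, 0, 1, 2, 3, 4, 5, 0, 0, 1, 2, 3, 0, 1]

π[0] = 0
j=1 s[j]='b': π[1]=0 (border '')
j=2 s[j]='c': π[2]=0 (border '')
j=3 s[j]='b': π[3]=0 (border '')
j=4 s[j]='c': π[4]=0 (border '')
j=5 s[j]='a': π[5]=1 (border 'a')
j=6 s[j]='c': k: 1→0; π[6]=0 (border '')
j=7 s[j]='c': π[7]=0 (border '')
j=8 s[j]='b': π[8]=0 (border '')
j=9 s[j]='b': π[9]=0 (border '')
j=10 s[j]='c': π[10]=0 (border '')
j=11 s[j]='b': π[11]=0 (border '')
j=12 s[j]='c': π[12]=0 (border '')
j=13 s[j]='a': π[13]=1 (border 'a')
j=14 s[j]='b': π[14]=2 (border 'ab')
j=15 s[j]='c': π[15]=3 (border 'abc')
j=16 s[j]='b': π[16]=4 (border 'abcb')
j=17 s[j]='b': k: 4→0; π[17]=0 (border '')
j=18 s[j]='c': π[18]=0 (border '')
j=19 s[j]='b': π[19]=0 (border '')
j=20 s[j]='c': π[20]=0 (border '')
j=21 s[j]='a': π[21]=1 (border 'a')
j=22 s[j]='b': π[22]=2 (border 'ab')
j=23 s[j]='c': π[23]=3 (border 'abc')
j=24 s[j]='b': π[24]=4 (border 'abcb')
j=25 s[j]='c': π[25]=5 (border 'abcbc')
j=26 s[j]='b': k: 5→0; π[26]=0 (border '')
j=27 s[j]='b': π[27]=0 (border '')
j=28 s[j]='a': π[28]=1 (border 'a')
j=29 s[j]='b': π[29]=2 (border 'ab')
j=30 s[j]='c': π[30]=3 (border 'abc')
j=31 s[j]='c': k: 3→0; π[31]=0 (border '')
j=32 s[j]='a': π[32]=1 (border 'a')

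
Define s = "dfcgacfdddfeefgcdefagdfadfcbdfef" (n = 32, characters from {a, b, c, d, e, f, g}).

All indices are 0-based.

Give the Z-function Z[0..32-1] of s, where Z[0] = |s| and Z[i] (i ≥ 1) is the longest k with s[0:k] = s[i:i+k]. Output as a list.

[32, 0, 0, 0, 0, 0, 0, 1, 1, 2, 0, 0, 0, 0, 0, 0, 1, 0, 0, 0, 0, 2, 0, 0, 3, 0, 0, 0, 2, 0, 0, 0]

Z[0]=32
i=1: i≥r, start 0; Z[1]=0
i=2: i≥r, start 0; Z[2]=0
i=3: i≥r, start 0; Z[3]=0
i=4: i≥r, start 0; Z[4]=0
i=5: i≥r, start 0; Z[5]=0
i=6: i≥r, start 0; Z[6]=0
i=7: i≥r, start 0; Z[7]=1 grow→box=[7,8)
i=8: i≥r, start 0; Z[8]=1 grow→box=[8,9)
i=9: i≥r, start 0; Z[9]=2 grow→box=[9,11)
i=10: min(r-i=1, Z[1]=0)=0; Z[10]=0
i=11: i≥r, start 0; Z[11]=0
i=12: i≥r, start 0; Z[12]=0
i=13: i≥r, start 0; Z[13]=0
i=14: i≥r, start 0; Z[14]=0
i=15: i≥r, start 0; Z[15]=0
i=16: i≥r, start 0; Z[16]=1 grow→box=[16,17)
i=17: i≥r, start 0; Z[17]=0
i=18: i≥r, start 0; Z[18]=0
i=19: i≥r, start 0; Z[19]=0
i=20: i≥r, start 0; Z[20]=0
i=21: i≥r, start 0; Z[21]=2 grow→box=[21,23)
i=22: min(r-i=1, Z[1]=0)=0; Z[22]=0
i=23: i≥r, start 0; Z[23]=0
i=24: i≥r, start 0; Z[24]=3 grow→box=[24,27)
i=25: min(r-i=2, Z[1]=0)=0; Z[25]=0
i=26: min(r-i=1, Z[2]=0)=0; Z[26]=0
i=27: i≥r, start 0; Z[27]=0
i=28: i≥r, start 0; Z[28]=2 grow→box=[28,30)
i=29: min(r-i=1, Z[1]=0)=0; Z[29]=0
i=30: i≥r, start 0; Z[30]=0
i=31: i≥r, start 0; Z[31]=0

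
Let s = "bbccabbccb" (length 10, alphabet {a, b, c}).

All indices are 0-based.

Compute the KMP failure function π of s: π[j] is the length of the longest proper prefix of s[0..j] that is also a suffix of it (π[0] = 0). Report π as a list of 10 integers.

[0, 1, 0, 0, 0, 1, 2, 3, 4, 1]

π[0] = 0
j=1 s[j]='b': π[1]=1 (border 'b')
j=2 s[j]='c': k: 1→0; π[2]=0 (border '')
j=3 s[j]='c': π[3]=0 (border '')
j=4 s[j]='a': π[4]=0 (border '')
j=5 s[j]='b': π[5]=1 (border 'b')
j=6 s[j]='b': π[6]=2 (border 'bb')
j=7 s[j]='c': π[7]=3 (border 'bbc')
j=8 s[j]='c': π[8]=4 (border 'bbcc')
j=9 s[j]='b': k: 4→0; π[9]=1 (border 'b')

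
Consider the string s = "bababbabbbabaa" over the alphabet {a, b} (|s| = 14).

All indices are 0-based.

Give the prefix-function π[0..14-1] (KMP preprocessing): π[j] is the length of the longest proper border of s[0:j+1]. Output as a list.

[0, 0, 1, 2, 3, 1, 2, 3, 1, 1, 2, 3, 4, 0]

π[0] = 0
j=1 s[j]='a': π[1]=0 (border '')
j=2 s[j]='b': π[2]=1 (border 'b')
j=3 s[j]='a': π[3]=2 (border 'ba')
j=4 s[j]='b': π[4]=3 (border 'bab')
j=5 s[j]='b': k: 3→1→0; π[5]=1 (border 'b')
j=6 s[j]='a': π[6]=2 (border 'ba')
j=7 s[j]='b': π[7]=3 (border 'bab')
j=8 s[j]='b': k: 3→1→0; π[8]=1 (border 'b')
j=9 s[j]='b': k: 1→0; π[9]=1 (border 'b')
j=10 s[j]='a': π[10]=2 (border 'ba')
j=11 s[j]='b': π[11]=3 (border 'bab')
j=12 s[j]='a': π[12]=4 (border 'baba')
j=13 s[j]='a': k: 4→2→0; π[13]=0 (border '')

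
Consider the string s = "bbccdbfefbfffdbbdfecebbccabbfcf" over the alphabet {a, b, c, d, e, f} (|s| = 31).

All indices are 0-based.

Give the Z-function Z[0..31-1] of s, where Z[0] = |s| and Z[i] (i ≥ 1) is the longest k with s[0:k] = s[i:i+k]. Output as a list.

[31, 1, 0, 0, 0, 1, 0, 0, 0, 1, 0, 0, 0, 0, 2, 1, 0, 0, 0, 0, 0, 4, 1, 0, 0, 0, 2, 1, 0, 0, 0]

Z[0]=31
i=1: i≥r, start 0; Z[1]=1 scan→box=[1,2)
i=2: i≥r, start 0; Z[2]=0
i=3: i≥r, start 0; Z[3]=0
i=4: i≥r, start 0; Z[4]=0
i=5: i≥r, start 0; Z[5]=1 scan→box=[5,6)
i=6: i≥r, start 0; Z[6]=0
i=7: i≥r, start 0; Z[7]=0
i=8: i≥r, start 0; Z[8]=0
i=9: i≥r, start 0; Z[9]=1 scan→box=[9,10)
i=10: i≥r, start 0; Z[10]=0
i=11: i≥r, start 0; Z[11]=0
i=12: i≥r, start 0; Z[12]=0
i=13: i≥r, start 0; Z[13]=0
i=14: i≥r, start 0; Z[14]=2 scan→box=[14,16)
i=15: min(r-i=1, Z[1]=1)=1; Z[15]=1
i=16: i≥r, start 0; Z[16]=0
i=17: i≥r, start 0; Z[17]=0
i=18: i≥r, start 0; Z[18]=0
i=19: i≥r, start 0; Z[19]=0
i=20: i≥r, start 0; Z[20]=0
i=21: i≥r, start 0; Z[21]=4 scan→box=[21,25)
i=22: min(r-i=3, Z[1]=1)=1; Z[22]=1
i=23: min(r-i=2, Z[2]=0)=0; Z[23]=0
i=24: min(r-i=1, Z[3]=0)=0; Z[24]=0
i=25: i≥r, start 0; Z[25]=0
i=26: i≥r, start 0; Z[26]=2 scan→box=[26,28)
i=27: min(r-i=1, Z[1]=1)=1; Z[27]=1
i=28: i≥r, start 0; Z[28]=0
i=29: i≥r, start 0; Z[29]=0
i=30: i≥r, start 0; Z[30]=0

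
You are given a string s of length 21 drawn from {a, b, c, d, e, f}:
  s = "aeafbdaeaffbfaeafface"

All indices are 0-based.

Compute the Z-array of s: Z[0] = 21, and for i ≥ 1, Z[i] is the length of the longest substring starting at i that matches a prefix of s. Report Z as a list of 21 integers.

Z[0]=21
i=1: i≥r, start 0; Z[1]=0
i=2: i≥r, start 0; Z[2]=1 extend→box=[2,3)
i=3: i≥r, start 0; Z[3]=0
i=4: i≥r, start 0; Z[4]=0
i=5: i≥r, start 0; Z[5]=0
i=6: i≥r, start 0; Z[6]=4 extend→box=[6,10)
i=7: min(r-i=3, Z[1]=0)=0; Z[7]=0
i=8: min(r-i=2, Z[2]=1)=1; Z[8]=1
i=9: min(r-i=1, Z[3]=0)=0; Z[9]=0
i=10: i≥r, start 0; Z[10]=0
i=11: i≥r, start 0; Z[11]=0
i=12: i≥r, start 0; Z[12]=0
i=13: i≥r, start 0; Z[13]=4 extend→box=[13,17)
i=14: min(r-i=3, Z[1]=0)=0; Z[14]=0
i=15: min(r-i=2, Z[2]=1)=1; Z[15]=1
i=16: min(r-i=1, Z[3]=0)=0; Z[16]=0
i=17: i≥r, start 0; Z[17]=0
i=18: i≥r, start 0; Z[18]=1 extend→box=[18,19)
i=19: i≥r, start 0; Z[19]=0
i=20: i≥r, start 0; Z[20]=0

[21, 0, 1, 0, 0, 0, 4, 0, 1, 0, 0, 0, 0, 4, 0, 1, 0, 0, 1, 0, 0]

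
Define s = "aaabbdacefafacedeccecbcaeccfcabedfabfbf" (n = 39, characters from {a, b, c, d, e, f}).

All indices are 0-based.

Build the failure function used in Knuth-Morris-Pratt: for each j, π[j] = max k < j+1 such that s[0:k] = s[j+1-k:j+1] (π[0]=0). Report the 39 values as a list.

[0, 1, 2, 0, 0, 0, 1, 0, 0, 0, 1, 0, 1, 0, 0, 0, 0, 0, 0, 0, 0, 0, 0, 1, 0, 0, 0, 0, 0, 1, 0, 0, 0, 0, 1, 0, 0, 0, 0]

π[0] = 0
j=1 s[j]='a': π[1]=1 (border 'a')
j=2 s[j]='a': π[2]=2 (border 'aa')
j=3 s[j]='b': k: 2→1→0; π[3]=0 (border '')
j=4 s[j]='b': π[4]=0 (border '')
j=5 s[j]='d': π[5]=0 (border '')
j=6 s[j]='a': π[6]=1 (border 'a')
j=7 s[j]='c': k: 1→0; π[7]=0 (border '')
j=8 s[j]='e': π[8]=0 (border '')
j=9 s[j]='f': π[9]=0 (border '')
j=10 s[j]='a': π[10]=1 (border 'a')
j=11 s[j]='f': k: 1→0; π[11]=0 (border '')
j=12 s[j]='a': π[12]=1 (border 'a')
j=13 s[j]='c': k: 1→0; π[13]=0 (border '')
j=14 s[j]='e': π[14]=0 (border '')
j=15 s[j]='d': π[15]=0 (border '')
j=16 s[j]='e': π[16]=0 (border '')
j=17 s[j]='c': π[17]=0 (border '')
j=18 s[j]='c': π[18]=0 (border '')
j=19 s[j]='e': π[19]=0 (border '')
j=20 s[j]='c': π[20]=0 (border '')
j=21 s[j]='b': π[21]=0 (border '')
j=22 s[j]='c': π[22]=0 (border '')
j=23 s[j]='a': π[23]=1 (border 'a')
j=24 s[j]='e': k: 1→0; π[24]=0 (border '')
j=25 s[j]='c': π[25]=0 (border '')
j=26 s[j]='c': π[26]=0 (border '')
j=27 s[j]='f': π[27]=0 (border '')
j=28 s[j]='c': π[28]=0 (border '')
j=29 s[j]='a': π[29]=1 (border 'a')
j=30 s[j]='b': k: 1→0; π[30]=0 (border '')
j=31 s[j]='e': π[31]=0 (border '')
j=32 s[j]='d': π[32]=0 (border '')
j=33 s[j]='f': π[33]=0 (border '')
j=34 s[j]='a': π[34]=1 (border 'a')
j=35 s[j]='b': k: 1→0; π[35]=0 (border '')
j=36 s[j]='f': π[36]=0 (border '')
j=37 s[j]='b': π[37]=0 (border '')
j=38 s[j]='f': π[38]=0 (border '')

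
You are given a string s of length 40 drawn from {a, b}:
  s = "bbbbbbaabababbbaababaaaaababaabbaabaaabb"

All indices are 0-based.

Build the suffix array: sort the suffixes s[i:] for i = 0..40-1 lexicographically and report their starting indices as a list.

[20, 21, 22, 35, 32, 15, 23, 6, 36, 28, 18, 33, 26, 16, 24, 7, 9, 37, 29, 11, 39, 19, 34, 31, 14, 5, 27, 17, 25, 8, 10, 38, 30, 13, 4, 12, 3, 2, 1, 0]

rank | idx | suffix
   0 |  20 | aaaaababaabbaabaaabb
   1 |  21 | aaaababaabbaabaaabb
   2 |  22 | aaababaabbaabaaabb
   3 |  35 | aaabb
   4 |  32 | aabaaabb
   5 |  15 | aababaaaaababaabbaabaaabb
   6 |  23 | aababaabbaabaaabb
   7 |   6 | aabababbbaababaaaaababaabbaabaaabb
   8 |  36 | aabb
   9 |  28 | aabbaabaaabb
  10 |  18 | abaaaaababaabbaabaaabb
  11 |  33 | abaaabb
  12 |  26 | abaabbaabaaabb
  13 |  16 | ababaaaaababaabbaabaaabb
  14 |  24 | ababaabbaabaaabb
  15 |   7 | abababbbaababaaaaababaabbaabaaabb
  16 |   9 | ababbbaababaaaaababaabbaabaaabb
  17 |  37 | abb
  18 |  29 | abbaabaaabb
  19 |  11 | abbbaababaaaaababaabbaabaaabb
  20 |  39 | b
  21 |  19 | baaaaababaabbaabaaabb
  22 |  34 | baaabb
  23 |  31 | baabaaabb
  24 |  14 | baababaaaaababaabbaabaaabb
  25 |   5 | baabababbbaababaaaaababaabbaabaaabb
  26 |  27 | baabbaabaaabb
  27 |  17 | babaaaaababaabbaabaaabb
  28 |  25 | babaabbaabaaabb
  29 |   8 | bababbbaababaaaaababaabbaabaaabb
  30 |  10 | babbbaababaaaaababaabbaabaaabb
  31 |  38 | bb
  32 |  30 | bbaabaaabb
  33 |  13 | bbaababaaaaababaabbaabaaabb
  34 |   4 | bbaabababbbaababaaaaababaabbaabaaabb
  35 |  12 | bbbaababaaaaababaabbaabaaabb
  36 |   3 | bbbaabababbbaababaaaaababaabbaabaaabb
  37 |   2 | bbbbaabababbbaababaaaaababaabbaabaaabb
  38 |   1 | bbbbbaabababbbaababaaaaababaabbaabaaabb
  39 |   0 | bbbbbbaabababbbaababaaaaababaabbaabaaabb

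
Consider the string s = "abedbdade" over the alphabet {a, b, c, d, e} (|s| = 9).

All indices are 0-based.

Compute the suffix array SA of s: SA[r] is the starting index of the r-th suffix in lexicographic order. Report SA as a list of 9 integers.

sorted suffixes:
  #0 SA[0]=0  'abedbdade'
  #1 SA[1]=6  'ade'
  #2 SA[2]=4  'bdade'
  #3 SA[3]=1  'bedbdade'
  #4 SA[4]=5  'dade'
  #5 SA[5]=3  'dbdade'
  #6 SA[6]=7  'de'
  #7 SA[7]=8  'e'
  #8 SA[8]=2  'edbdade'

[0, 6, 4, 1, 5, 3, 7, 8, 2]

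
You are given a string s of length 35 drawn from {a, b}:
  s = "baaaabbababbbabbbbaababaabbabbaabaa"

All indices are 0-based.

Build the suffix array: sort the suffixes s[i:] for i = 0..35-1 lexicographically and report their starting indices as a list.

[34, 33, 1, 2, 30, 18, 3, 23, 31, 21, 19, 7, 27, 4, 24, 9, 13, 32, 0, 29, 17, 22, 20, 6, 26, 8, 12, 28, 16, 5, 25, 11, 15, 10, 14]

sorted suffixes:
  #0 SA[0]=34  'a'
  #1 SA[1]=33  'aa'
  #2 SA[2]=1  'aaaabbababbbabbbbaababaabbabbaabaa'
  #3 SA[3]=2  'aaabbababbbabbbbaababaabbabbaabaa'
  #4 SA[4]=30  'aabaa'
  #5 SA[5]=18  'aababaabbabbaabaa'
  #6 SA[6]=3  'aabbababbbabbbbaababaabbabbaabaa'
  #7 SA[7]=23  'aabbabbaabaa'
  #8 SA[8]=31  'abaa'
  #9 SA[9]=21  'abaabbabbaabaa'
  #10 SA[10]=19  'ababaabbabbaabaa'
  #11 SA[11]=7  'ababbbabbbbaababaabbabbaabaa'
  #12 SA[12]=27  'abbaabaa'
  #13 SA[13]=4  'abbababbbabbbbaababaabbabbaabaa'
  #14 SA[14]=24  'abbabbaabaa'
  #15 SA[15]=9  'abbbabbbbaababaabbabbaabaa'
  #16 SA[16]=13  'abbbbaababaabbabbaabaa'
  #17 SA[17]=32  'baa'
  #18 SA[18]=0  'baaaabbababbbabbbbaababaabbabbaabaa'
  #19 SA[19]=29  'baabaa'
  #20 SA[20]=17  'baababaabbabbaabaa'
  #21 SA[21]=22  'baabbabbaabaa'
  #22 SA[22]=20  'babaabbabbaabaa'
  #23 SA[23]=6  'bababbbabbbbaababaabbabbaabaa'
  #24 SA[24]=26  'babbaabaa'
  #25 SA[25]=8  'babbbabbbbaababaabbabbaabaa'
  #26 SA[26]=12  'babbbbaababaabbabbaabaa'
  #27 SA[27]=28  'bbaabaa'
  #28 SA[28]=16  'bbaababaabbabbaabaa'
  #29 SA[29]=5  'bbababbbabbbbaababaabbabbaabaa'
  #30 SA[30]=25  'bbabbaabaa'
  #31 SA[31]=11  'bbabbbbaababaabbabbaabaa'
  #32 SA[32]=15  'bbbaababaabbabbaabaa'
  #33 SA[33]=10  'bbbabbbbaababaabbabbaabaa'
  #34 SA[34]=14  'bbbbaababaabbabbaabaa'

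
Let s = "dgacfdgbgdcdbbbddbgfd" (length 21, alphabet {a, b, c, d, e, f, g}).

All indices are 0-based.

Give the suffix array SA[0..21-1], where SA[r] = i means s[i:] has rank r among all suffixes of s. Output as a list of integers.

rank→(start, suffix):
  0 → (2, 'acfdgbgdcdbbbddbgfd')
  1 → (12, 'bbbddbgfd')
  2 → (13, 'bbddbgfd')
  3 → (14, 'bddbgfd')
  4 → (7, 'bgdcdbbbddbgfd')
  5 → (17, 'bgfd')
  6 → (10, 'cdbbbddbgfd')
  7 → (3, 'cfdgbgdcdbbbddbgfd')
  8 → (20, 'd')
  9 → (11, 'dbbbddbgfd')
  10 → (16, 'dbgfd')
  11 → (9, 'dcdbbbddbgfd')
  12 → (15, 'ddbgfd')
  13 → (0, 'dgacfdgbgdcdbbbddbgfd')
  14 → (5, 'dgbgdcdbbbddbgfd')
  15 → (19, 'fd')
  16 → (4, 'fdgbgdcdbbbddbgfd')
  17 → (1, 'gacfdgbgdcdbbbddbgfd')
  18 → (6, 'gbgdcdbbbddbgfd')
  19 → (8, 'gdcdbbbddbgfd')
  20 → (18, 'gfd')

[2, 12, 13, 14, 7, 17, 10, 3, 20, 11, 16, 9, 15, 0, 5, 19, 4, 1, 6, 8, 18]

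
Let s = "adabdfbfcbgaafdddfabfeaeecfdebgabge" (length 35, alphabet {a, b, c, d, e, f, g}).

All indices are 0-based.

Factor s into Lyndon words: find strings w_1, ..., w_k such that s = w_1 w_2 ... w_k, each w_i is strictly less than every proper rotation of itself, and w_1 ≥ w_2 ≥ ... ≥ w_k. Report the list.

emit factor 1: 'ad' (i=0, period=2)
emit factor 2: 'abdfbfcbg' (i=2, period=9)
emit factor 3: 'aafdddfabfeaeecfdebgabge' (i=11, period=24)

["ad", "abdfbfcbg", "aafdddfabfeaeecfdebgabge"]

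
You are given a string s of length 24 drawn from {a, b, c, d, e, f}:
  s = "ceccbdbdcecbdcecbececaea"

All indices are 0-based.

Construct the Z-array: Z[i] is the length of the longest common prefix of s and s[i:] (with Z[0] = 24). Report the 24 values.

Z[0]=24
i=1: outside box; Z[1]=0
i=2: outside box; Z[2]=1 extend→box=[2,3)
i=3: outside box; Z[3]=1 extend→box=[3,4)
i=4: outside box; Z[4]=0
i=5: outside box; Z[5]=0
i=6: outside box; Z[6]=0
i=7: outside box; Z[7]=0
i=8: outside box; Z[8]=3 extend→box=[8,11)
i=9: min(r-i=2, Z[1]=0)=0; Z[9]=0
i=10: min(r-i=1, Z[2]=1)=1; Z[10]=1
i=11: outside box; Z[11]=0
i=12: outside box; Z[12]=0
i=13: outside box; Z[13]=3 extend→box=[13,16)
i=14: min(r-i=2, Z[1]=0)=0; Z[14]=0
i=15: min(r-i=1, Z[2]=1)=1; Z[15]=1
i=16: outside box; Z[16]=0
i=17: outside box; Z[17]=0
i=18: outside box; Z[18]=3 extend→box=[18,21)
i=19: min(r-i=2, Z[1]=0)=0; Z[19]=0
i=20: min(r-i=1, Z[2]=1)=1; Z[20]=1
i=21: outside box; Z[21]=0
i=22: outside box; Z[22]=0
i=23: outside box; Z[23]=0

[24, 0, 1, 1, 0, 0, 0, 0, 3, 0, 1, 0, 0, 3, 0, 1, 0, 0, 3, 0, 1, 0, 0, 0]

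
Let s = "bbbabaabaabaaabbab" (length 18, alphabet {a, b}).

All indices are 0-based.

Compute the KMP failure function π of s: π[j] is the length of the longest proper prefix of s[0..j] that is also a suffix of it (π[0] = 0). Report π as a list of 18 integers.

π[0] = 0
j=1 s[j]='b': π[1]=1 (border 'b')
j=2 s[j]='b': π[2]=2 (border 'bb')
j=3 s[j]='a': k: 2→1→0; π[3]=0 (border '')
j=4 s[j]='b': π[4]=1 (border 'b')
j=5 s[j]='a': k: 1→0; π[5]=0 (border '')
j=6 s[j]='a': π[6]=0 (border '')
j=7 s[j]='b': π[7]=1 (border 'b')
j=8 s[j]='a': k: 1→0; π[8]=0 (border '')
j=9 s[j]='a': π[9]=0 (border '')
j=10 s[j]='b': π[10]=1 (border 'b')
j=11 s[j]='a': k: 1→0; π[11]=0 (border '')
j=12 s[j]='a': π[12]=0 (border '')
j=13 s[j]='a': π[13]=0 (border '')
j=14 s[j]='b': π[14]=1 (border 'b')
j=15 s[j]='b': π[15]=2 (border 'bb')
j=16 s[j]='a': k: 2→1→0; π[16]=0 (border '')
j=17 s[j]='b': π[17]=1 (border 'b')

[0, 1, 2, 0, 1, 0, 0, 1, 0, 0, 1, 0, 0, 0, 1, 2, 0, 1]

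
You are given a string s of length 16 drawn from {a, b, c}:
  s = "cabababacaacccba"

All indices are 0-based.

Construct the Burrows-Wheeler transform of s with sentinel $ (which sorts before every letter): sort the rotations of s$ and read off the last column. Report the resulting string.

rank  rotation           last
    0  $cabababacaacccba  a
    1  a$cabababacaacccb  b
    2  aacccba$cabababac  c
    3  abababacaacccba$c  c
    4  ababacaacccba$cab  b
    5  abacaacccba$cabab  b
    6  acaacccba$cababab  b
    7  acccba$cabababaca  a
    8  ba$cabababacaaccc  c
    9  bababacaacccba$ca  a
   10  babacaacccba$caba  a
   11  bacaacccba$cababa  a
   12  caacccba$cabababa  a
   13  cabababacaacccba$  $
   14  cba$cabababacaacc  c
   15  ccba$cabababacaac  c
   16  cccba$cabababacaa  a

abccbbbacaaaa$cca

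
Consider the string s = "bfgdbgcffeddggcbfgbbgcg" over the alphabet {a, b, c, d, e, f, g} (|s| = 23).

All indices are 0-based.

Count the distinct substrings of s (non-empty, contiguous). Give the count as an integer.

252

rank→(start, suffix):
  0 → (18, 'bbgcg')
  1 → (15, 'bfgbbgcg')
  2 → (0, 'bfgdbgcffeddggcbfgbbgcg')
  3 → (4, 'bgcffeddggcbfgbbgcg')
  4 → (19, 'bgcg')
  5 → (14, 'cbfgbbgcg')
  6 → (6, 'cffeddggcbfgbbgcg')
  7 → (21, 'cg')
  8 → (3, 'dbgcffeddggcbfgbbgcg')
  9 → (10, 'ddggcbfgbbgcg')
  10 → (11, 'dggcbfgbbgcg')
  11 → (9, 'eddggcbfgbbgcg')
  12 → (8, 'feddggcbfgbbgcg')
  13 → (7, 'ffeddggcbfgbbgcg')
  14 → (16, 'fgbbgcg')
  15 → (1, 'fgdbgcffeddggcbfgbbgcg')
  16 → (22, 'g')
  17 → (17, 'gbbgcg')
  18 → (13, 'gcbfgbbgcg')
  19 → (5, 'gcffeddggcbfgbbgcg')
  20 → (20, 'gcg')
  21 → (2, 'gdbgcffeddggcbfgbbgcg')
  22 → (12, 'ggcbfgbbgcg')

SA = [18, 15, 0, 4, 19, 14, 6, 21, 3, 10, 11, 9, 8, 7, 16, 1, 22, 17, 13, 5, 20, 2, 12]
rank  pair      lcp
   1  s[18:],s[15:]  1  'b'
   2  s[15:],s[0:]  3  'bfg'
   3  s[0:],s[4:]  1  'b'
   4  s[4:],s[19:]  3  'bgc'
   5  s[19:],s[14:]  0  ''
   6  s[14:],s[6:]  1  'c'
   7  s[6:],s[21:]  1  'c'
   8  s[21:],s[3:]  0  ''
   9  s[3:],s[10:]  1  'd'
  10  s[10:],s[11:]  1  'd'
  11  s[11:],s[9:]  0  ''
  12  s[9:],s[8:]  0  ''
  13  s[8:],s[7:]  1  'f'
  14  s[7:],s[16:]  1  'f'
  15  s[16:],s[1:]  2  'fg'
  16  s[1:],s[22:]  0  ''
  17  s[22:],s[17:]  1  'g'
  18  s[17:],s[13:]  1  'g'
  19  s[13:],s[5:]  2  'gc'
  20  s[5:],s[20:]  2  'gc'
  21  s[20:],s[2:]  1  'g'
  22  s[2:],s[12:]  1  'g'

n(n+1)/2 = 23·24/2 = 276
Σ LCP = 0 + 1 + 3 + 1 + 3 + 0 + 1 + 1 + 0 + 1 + 1 + 0 + 0 + 1 + 1 + 2 + 0 + 1 + 1 + 2 + 2 + 1 + 1 = 24
distinct = 276 − 24 = 252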